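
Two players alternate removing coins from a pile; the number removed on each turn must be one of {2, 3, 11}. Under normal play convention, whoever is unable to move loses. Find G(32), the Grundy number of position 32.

2

G(0) = 0
G(1) = mex{} = 0
G(2) = mex{0} = 1
G(3) = mex{0,0} = 1
G(4) = mex{1,0} = 2
G(5) = mex{1,1} = 0
G(6) = mex{2,1} = 0
G(7) = mex{0,2} = 1
G(8) = mex{0,0} = 1
G(9) = mex{1,0} = 2
G(10) = mex{1,1} = 0
G(11) = mex{2,1,0} = 3
G(12) = mex{0,2,0} = 1
G(13) = mex{3,0,1} = 2
G(14) = mex{1,3,1} = 0
G(15) = mex{2,1,2} = 0
G(16) = mex{0,2,0} = 1
G(17) = mex{0,0,0} = 1
G(18) = mex{1,0,1} = 2
G(19) = mex{1,1,1} = 0
G(20) = mex{2,1,2} = 0
G(21) = mex{0,2,0} = 1
G(22) = mex{0,0,3} = 1
G(23) = mex{1,0,1} = 2
G(24) = mex{1,1,2} = 0
G(25) = mex{2,1,0} = 3
G(26) = mex{0,2,0} = 1
G(27) = mex{3,0,1} = 2
G(28) = mex{1,3,1} = 0
G(29) = mex{2,1,2} = 0
G(30) = mex{0,2,0} = 1
G(31) = mex{0,0,0} = 1
G(32) = mex{1,0,1} = 2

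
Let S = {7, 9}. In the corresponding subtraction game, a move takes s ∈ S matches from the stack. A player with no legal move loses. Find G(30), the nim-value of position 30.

n :  0  1  2  3  4  5  6  7  8  9 10 11 12 13 14 15 16 17 18 19 20 21 22 23 24 25 26 27 28 29 30
G :  0  0  0  0  0  0  0  1  1  1  1  1  1  1  2  2  0  0  0  0  0  0  0  1  1  1  1  1  1  1  2

2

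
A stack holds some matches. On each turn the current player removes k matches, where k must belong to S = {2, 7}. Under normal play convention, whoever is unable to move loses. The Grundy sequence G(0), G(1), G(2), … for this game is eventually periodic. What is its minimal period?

9

G(0) = 0
G(1) = mex{} = 0
G(2) = mex{0} = 1
G(3) = mex{0} = 1
G(4) = mex{1} = 0
G(5) = mex{1} = 0
G(6) = mex{0} = 1
G(7) = mex{0,0} = 1
G(8) = mex{1,0} = 2
G(9) = mex{1,1} = 0
G(10) = mex{2,1} = 0
G(11) = mex{0,0} = 1
G(12) = mex{0,0} = 1
G(13) = mex{1,1} = 0
G(14) = mex{1,1} = 0
G(15) = mex{0,2} = 1
G(16) = mex{0,0} = 1
G(17) = mex{1,0} = 2
G(18) = mex{1,1} = 0
G(19) = mex{2,1} = 0
G(n+9) = G(n) holds for n = 0,…,6 (a full window of length max(S) = 7), so the sequence is purely periodic with period 9.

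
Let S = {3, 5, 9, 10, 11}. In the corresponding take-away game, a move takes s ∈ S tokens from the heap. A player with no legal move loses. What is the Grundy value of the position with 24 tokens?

n :  0  1  2  3  4  5  6  7  8  9 10 11 12 13 14 15 16 17 18 19 20 21 22 23 24
G :  0  0  0  1  1  1  2  2  0  3  3  1  4  2  0  0  0  1  1  1  2  2  0  3  3

3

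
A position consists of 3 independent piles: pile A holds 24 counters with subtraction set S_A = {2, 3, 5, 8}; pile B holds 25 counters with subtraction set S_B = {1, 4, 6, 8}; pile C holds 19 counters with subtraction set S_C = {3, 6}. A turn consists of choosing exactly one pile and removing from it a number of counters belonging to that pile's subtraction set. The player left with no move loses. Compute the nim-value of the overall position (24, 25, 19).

Pile A, S = {2, 3, 5, 8}:
G(0) = 0
G(1) = mex{} = 0
G(2) = mex{0} = 1
G(3) = mex{0,0} = 1
G(4) = mex{1,0} = 2
G(5) = mex{1,1,0} = 2
G(6) = mex{2,1,0} = 3
G(7) = mex{2,2,1} = 0
G(8) = mex{3,2,1,0} = 4
G(9) = mex{0,3,2,0} = 1
G(10) = mex{4,0,2,1} = 3
G(11) = mex{1,4,3,1} = 0
G(12) = mex{3,1,0,2} = 4
G(13) = mex{0,3,4,2} = 1
G(14) = mex{4,0,1,3} = 2
G(15) = mex{1,4,3,0} = 2
G(16) = mex{2,1,0,4} = 3
G(17) = mex{2,2,4,1} = 0
G(18) = mex{3,2,1,3} = 0
G(19) = mex{0,3,2,0} = 1
G(20) = mex{0,0,2,4} = 1
G(21) = mex{1,0,3,1} = 2
G(22) = mex{1,1,0,2} = 3
G(23) = mex{2,1,0,2} = 3
G(24) = mex{3,2,1,3} = 0
G_A(24) = 0.
Pile B, S = {1, 4, 6, 8}:
n :  0  1  2  3  4  5  6  7  8  9 10 11 12 13 14 15 16 17 18 19 20 21 22 23 24 25
G :  0  1  0  1  2  0  1  0  1  2  3  2  0  1  0  1  2  0  1  0  1  2  3  2  0  1
G_B(25) = 1.
Pile C, S = {3, 6}:
G(0) = 0
G(1) = mex{} = 0
G(2) = mex{} = 0
G(3) = mex{0} = 1
G(4) = mex{0} = 1
G(5) = mex{0} = 1
G(6) = mex{1,0} = 2
G(7) = mex{1,0} = 2
G(8) = mex{1,0} = 2
G(9) = mex{2,1} = 0
G(10) = mex{2,1} = 0
G(11) = mex{2,1} = 0
G(12) = mex{0,2} = 1
G(13) = mex{0,2} = 1
G(14) = mex{0,2} = 1
G(15) = mex{1,0} = 2
G(16) = mex{1,0} = 2
G(17) = mex{1,0} = 2
G(18) = mex{2,1} = 0
G(19) = mex{2,1} = 0
G_C(19) = 0.
Combined Grundy value = 0 ⊕ 1 ⊕ 0 = 1.

1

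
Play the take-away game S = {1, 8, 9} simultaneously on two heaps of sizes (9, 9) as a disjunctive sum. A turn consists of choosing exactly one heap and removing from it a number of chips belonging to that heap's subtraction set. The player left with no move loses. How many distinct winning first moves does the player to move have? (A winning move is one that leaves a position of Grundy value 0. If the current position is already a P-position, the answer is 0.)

0

All heaps use S = {1, 8, 9}:
G(0) = 0
G(1) = mex{0} = 1
G(2) = mex{1} = 0
G(3) = mex{0} = 1
G(4) = mex{1} = 0
G(5) = mex{0} = 1
G(6) = mex{1} = 0
G(7) = mex{0} = 1
G(8) = mex{1,0} = 2
G(9) = mex{2,1,0} = 3
Heap A: G(9) = 3.
Heap B: G(9) = 3.
Combined Grundy value = 3 ⊕ 3 = 0.
A winning move leaves total XOR = 0, i.e. changes one component's Grundy value g to g ⊕ X where X is the current total.
Heap A: target g' = 3⊕0 = 3, but every legal move changes the Grundy value (mex property), so 0 moves.
Heap B: target g' = 3⊕0 = 3, but every legal move changes the Grundy value (mex property), so 0 moves.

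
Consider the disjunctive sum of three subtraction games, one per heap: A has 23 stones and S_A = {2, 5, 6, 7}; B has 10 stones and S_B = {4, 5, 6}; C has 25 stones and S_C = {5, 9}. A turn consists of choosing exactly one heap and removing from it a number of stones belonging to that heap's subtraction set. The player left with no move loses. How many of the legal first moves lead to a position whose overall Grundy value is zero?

Heap A, S = {2, 5, 6, 7}:
G(0) = 0
G(1) = mex{} = 0
G(2) = mex{0} = 1
G(3) = mex{0} = 1
G(4) = mex{1} = 0
G(5) = mex{1,0} = 2
G(6) = mex{0,0,0} = 1
G(7) = mex{2,1,0,0} = 3
G(8) = mex{1,1,1,0} = 2
G(9) = mex{3,0,1,1} = 2
G(10) = mex{2,2,0,1} = 3
G(11) = mex{2,1,2,0} = 3
G(12) = mex{3,3,1,2} = 0
G(13) = mex{3,2,3,1} = 0
G(14) = mex{0,2,2,3} = 1
G(15) = mex{0,3,2,2} = 1
G(16) = mex{1,3,3,2} = 0
G(17) = mex{1,0,3,3} = 2
G(18) = mex{0,0,0,3} = 1
G(19) = mex{2,1,0,0} = 3
G(20) = mex{1,1,1,0} = 2
G(21) = mex{3,0,1,1} = 2
G(22) = mex{2,2,0,1} = 3
G(23) = mex{2,1,2,0} = 3
G_A(23) = 3.
Heap B, S = {4, 5, 6}:
G(0) = 0
G(1) = mex{} = 0
G(2) = mex{} = 0
G(3) = mex{} = 0
G(4) = mex{0} = 1
G(5) = mex{0,0} = 1
G(6) = mex{0,0,0} = 1
G(7) = mex{0,0,0} = 1
G(8) = mex{1,0,0} = 2
G(9) = mex{1,1,0} = 2
G(10) = mex{1,1,1} = 0
G_B(10) = 0.
Heap C, S = {5, 9}:
G(0) = 0
G(1) = mex{} = 0
G(2) = mex{} = 0
G(3) = mex{} = 0
G(4) = mex{} = 0
G(5) = mex{0} = 1
G(6) = mex{0} = 1
G(7) = mex{0} = 1
G(8) = mex{0} = 1
G(9) = mex{0,0} = 1
G(10) = mex{1,0} = 2
G(11) = mex{1,0} = 2
G(12) = mex{1,0} = 2
G(13) = mex{1,0} = 2
G(14) = mex{1,1} = 0
G(15) = mex{2,1} = 0
G(16) = mex{2,1} = 0
G(17) = mex{2,1} = 0
G(18) = mex{2,1} = 0
G(19) = mex{0,2} = 1
G(20) = mex{0,2} = 1
G(21) = mex{0,2} = 1
G(22) = mex{0,2} = 1
G(23) = mex{0,0} = 1
G(24) = mex{1,0} = 2
G(25) = mex{1,0} = 2
G_C(25) = 2.
Combined Grundy value = 3 ⊕ 0 ⊕ 2 = 1.
A winning move leaves total XOR = 0, i.e. changes one component's Grundy value g to g ⊕ X where X is the current total.
Heap A: need g' = 3⊕1 = 2. Options: 23−2→G=2, 23−5→G=1, 23−6→G=2, 23−7→G=0. Hits: 2.
Heap B: need g' = 0⊕1 = 1. Options: 10−4→G=1, 10−5→G=1, 10−6→G=1. Hits: 3.
Heap C: need g' = 2⊕1 = 3. Options: 25−5→G=1, 25−9→G=0. Hits: 0.

5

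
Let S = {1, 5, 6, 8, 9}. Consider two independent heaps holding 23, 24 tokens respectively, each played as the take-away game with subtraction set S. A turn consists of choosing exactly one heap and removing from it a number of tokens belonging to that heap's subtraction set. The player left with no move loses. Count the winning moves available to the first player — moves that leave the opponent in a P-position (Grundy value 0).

2

All heaps use S = {1, 5, 6, 8, 9}:
G(0) = 0
G(1) = mex{0} = 1
G(2) = mex{1} = 0
G(3) = mex{0} = 1
G(4) = mex{1} = 0
G(5) = mex{0,0} = 1
G(6) = mex{1,1,0} = 2
G(7) = mex{2,0,1} = 3
G(8) = mex{3,1,0,0} = 2
G(9) = mex{2,0,1,1,0} = 3
G(10) = mex{3,1,0,0,1} = 2
G(11) = mex{2,2,1,1,0} = 3
G(12) = mex{3,3,2,0,1} = 4
G(13) = mex{4,2,3,1,0} = 5
G(14) = mex{5,3,2,2,1} = 0
G(15) = mex{0,2,3,3,2} = 1
G(16) = mex{1,3,2,2,3} = 0
G(17) = mex{0,4,3,3,2} = 1
G(18) = mex{1,5,4,2,3} = 0
G(19) = mex{0,0,5,3,2} = 1
G(20) = mex{1,1,0,4,3} = 2
G(21) = mex{2,0,1,5,4} = 3
G(22) = mex{3,1,0,0,5} = 2
G(23) = mex{2,0,1,1,0} = 3
G(24) = mex{3,1,0,0,1} = 2
Heap A: G(23) = 3.
Heap B: G(24) = 2.
Combined Grundy value = 3 ⊕ 2 = 1.
A winning move leaves total XOR = 0, i.e. changes one component's Grundy value g to g ⊕ X where X is the current total.
Heap A: need g' = 3⊕1 = 2. Options: 23−1→G=2, 23−5→G=0, 23−6→G=1, 23−8→G=1, 23−9→G=0. Hits: 1.
Heap B: need g' = 2⊕1 = 3. Options: 24−1→G=3, 24−5→G=1, 24−6→G=0, 24−8→G=0, 24−9→G=1. Hits: 1.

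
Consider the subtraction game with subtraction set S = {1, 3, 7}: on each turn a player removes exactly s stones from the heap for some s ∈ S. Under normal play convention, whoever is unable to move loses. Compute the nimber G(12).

n :  0  1  2  3  4  5  6  7  8  9 10 11 12
G :  0  1  0  1  0  1  0  1  0  1  0  1  0

0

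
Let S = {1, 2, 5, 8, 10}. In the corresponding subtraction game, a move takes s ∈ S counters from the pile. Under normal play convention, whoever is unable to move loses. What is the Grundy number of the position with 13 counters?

1

n :  0  1  2  3  4  5  6  7  8  9 10 11 12 13
G :  0  1  2  0  1  2  0  1  2  0  1  2  0  1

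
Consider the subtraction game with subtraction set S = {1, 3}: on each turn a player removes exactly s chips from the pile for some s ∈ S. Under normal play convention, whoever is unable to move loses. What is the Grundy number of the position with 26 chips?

0

G(0) = 0
G(1) = mex{0} = 1
G(2) = mex{1} = 0
G(3) = mex{0,0} = 1
G(4) = mex{1,1} = 0
G(5) = mex{0,0} = 1
G(6) = mex{1,1} = 0
G(7) = mex{0,0} = 1
G(8) = mex{1,1} = 0
G(9) = mex{0,0} = 1
G(10) = mex{1,1} = 0
G(11) = mex{0,0} = 1
G(12) = mex{1,1} = 0
G(13) = mex{0,0} = 1
G(14) = mex{1,1} = 0
G(15) = mex{0,0} = 1
G(16) = mex{1,1} = 0
G(17) = mex{0,0} = 1
G(18) = mex{1,1} = 0
G(19) = mex{0,0} = 1
G(20) = mex{1,1} = 0
G(21) = mex{0,0} = 1
G(22) = mex{1,1} = 0
G(23) = mex{0,0} = 1
G(24) = mex{1,1} = 0
G(25) = mex{0,0} = 1
G(26) = mex{1,1} = 0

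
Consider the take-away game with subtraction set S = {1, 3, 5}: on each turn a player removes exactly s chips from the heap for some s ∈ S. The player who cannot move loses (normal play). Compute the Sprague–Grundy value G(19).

G(0) = 0
G(1) = mex{0} = 1
G(2) = mex{1} = 0
G(3) = mex{0,0} = 1
G(4) = mex{1,1} = 0
G(5) = mex{0,0,0} = 1
G(6) = mex{1,1,1} = 0
G(7) = mex{0,0,0} = 1
G(8) = mex{1,1,1} = 0
G(9) = mex{0,0,0} = 1
G(10) = mex{1,1,1} = 0
G(11) = mex{0,0,0} = 1
G(12) = mex{1,1,1} = 0
G(13) = mex{0,0,0} = 1
G(14) = mex{1,1,1} = 0
G(15) = mex{0,0,0} = 1
G(16) = mex{1,1,1} = 0
G(17) = mex{0,0,0} = 1
G(18) = mex{1,1,1} = 0
G(19) = mex{0,0,0} = 1

1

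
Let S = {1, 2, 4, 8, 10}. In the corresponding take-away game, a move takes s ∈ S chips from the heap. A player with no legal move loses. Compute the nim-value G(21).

0

n :  0  1  2  3  4  5  6  7  8  9 10 11 12 13 14 15 16 17 18 19 20 21
G :  0  1  2  0  1  2  0  1  2  0  1  2  0  1  2  0  1  2  0  1  2  0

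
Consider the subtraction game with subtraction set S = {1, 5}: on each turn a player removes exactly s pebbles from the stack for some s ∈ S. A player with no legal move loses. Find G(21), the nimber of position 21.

G(0) = 0
G(1) = mex{0} = 1
G(2) = mex{1} = 0
G(3) = mex{0} = 1
G(4) = mex{1} = 0
G(5) = mex{0,0} = 1
G(6) = mex{1,1} = 0
G(7) = mex{0,0} = 1
G(8) = mex{1,1} = 0
G(9) = mex{0,0} = 1
G(10) = mex{1,1} = 0
G(11) = mex{0,0} = 1
G(12) = mex{1,1} = 0
G(13) = mex{0,0} = 1
G(14) = mex{1,1} = 0
G(15) = mex{0,0} = 1
G(16) = mex{1,1} = 0
G(17) = mex{0,0} = 1
G(18) = mex{1,1} = 0
G(19) = mex{0,0} = 1
G(20) = mex{1,1} = 0
G(21) = mex{0,0} = 1

1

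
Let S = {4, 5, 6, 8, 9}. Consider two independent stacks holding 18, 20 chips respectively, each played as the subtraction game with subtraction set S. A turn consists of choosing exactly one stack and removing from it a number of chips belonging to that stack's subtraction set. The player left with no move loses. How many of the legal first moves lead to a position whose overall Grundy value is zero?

0

All stacks use S = {4, 5, 6, 8, 9}:
G(0) = 0
G(1) = mex{} = 0
G(2) = mex{} = 0
G(3) = mex{} = 0
G(4) = mex{0} = 1
G(5) = mex{0,0} = 1
G(6) = mex{0,0,0} = 1
G(7) = mex{0,0,0} = 1
G(8) = mex{1,0,0,0} = 2
G(9) = mex{1,1,0,0,0} = 2
G(10) = mex{1,1,1,0,0} = 2
G(11) = mex{1,1,1,0,0} = 2
G(12) = mex{2,1,1,1,0} = 3
G(13) = mex{2,2,1,1,1} = 0
G(14) = mex{2,2,2,1,1} = 0
G(15) = mex{2,2,2,1,1} = 0
G(16) = mex{3,2,2,2,1} = 0
G(17) = mex{0,3,2,2,2} = 1
G(18) = mex{0,0,3,2,2} = 1
G(19) = mex{0,0,0,2,2} = 1
G(20) = mex{0,0,0,3,2} = 1
Stack A: G(18) = 1.
Stack B: G(20) = 1.
Combined Grundy value = 1 ⊕ 1 = 0.
A winning move leaves total XOR = 0, i.e. changes one component's Grundy value g to g ⊕ X where X is the current total.
Stack A: target g' = 1⊕0 = 1, but every legal move changes the Grundy value (mex property), so 0 moves.
Stack B: target g' = 1⊕0 = 1, but every legal move changes the Grundy value (mex property), so 0 moves.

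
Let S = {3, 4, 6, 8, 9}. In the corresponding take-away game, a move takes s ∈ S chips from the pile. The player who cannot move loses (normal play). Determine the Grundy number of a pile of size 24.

0

G(0) = 0
G(1) = mex{} = 0
G(2) = mex{} = 0
G(3) = mex{0} = 1
G(4) = mex{0,0} = 1
G(5) = mex{0,0} = 1
G(6) = mex{1,0,0} = 2
G(7) = mex{1,1,0} = 2
G(8) = mex{1,1,0,0} = 2
G(9) = mex{2,1,1,0,0} = 3
G(10) = mex{2,2,1,0,0} = 3
G(11) = mex{2,2,1,1,0} = 3
G(12) = mex{3,2,2,1,1} = 0
G(13) = mex{3,3,2,1,1} = 0
G(14) = mex{3,3,2,2,1} = 0
G(15) = mex{0,3,3,2,2} = 1
G(16) = mex{0,0,3,2,2} = 1
G(17) = mex{0,0,3,3,2} = 1
G(18) = mex{1,0,0,3,3} = 2
G(19) = mex{1,1,0,3,3} = 2
G(20) = mex{1,1,0,0,3} = 2
G(21) = mex{2,1,1,0,0} = 3
G(22) = mex{2,2,1,0,0} = 3
G(23) = mex{2,2,1,1,0} = 3
G(24) = mex{3,2,2,1,1} = 0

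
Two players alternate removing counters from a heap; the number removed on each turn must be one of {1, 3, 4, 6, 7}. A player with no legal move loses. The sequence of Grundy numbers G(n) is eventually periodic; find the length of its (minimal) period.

n :  0  1  2  3  4  5  6  7  8  9 10 11 12 13 14 15 16 17 18 19 20 21
G :  0  1  0  1  2  3  2  3  4  5  0  1  0  1  2  3  2  3  4  5  0  1
G(n+10) = G(n) holds for n = 0,…,6 (a full window of length max(S) = 7), so the sequence is purely periodic with period 10.

10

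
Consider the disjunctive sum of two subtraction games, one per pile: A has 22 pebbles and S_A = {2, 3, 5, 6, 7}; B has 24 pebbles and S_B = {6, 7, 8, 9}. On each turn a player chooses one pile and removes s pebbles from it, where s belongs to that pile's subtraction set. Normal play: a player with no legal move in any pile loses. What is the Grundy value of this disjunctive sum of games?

3

Pile A, S = {2, 3, 5, 6, 7}:
G(0) = 0
G(1) = mex{} = 0
G(2) = mex{0} = 1
G(3) = mex{0,0} = 1
G(4) = mex{1,0} = 2
G(5) = mex{1,1,0} = 2
G(6) = mex{2,1,0,0} = 3
G(7) = mex{2,2,1,0,0} = 3
G(8) = mex{3,2,1,1,0} = 4
G(9) = mex{3,3,2,1,1} = 0
G(10) = mex{4,3,2,2,1} = 0
G(11) = mex{0,4,3,2,2} = 1
G(12) = mex{0,0,3,3,2} = 1
G(13) = mex{1,0,4,3,3} = 2
G(14) = mex{1,1,0,4,3} = 2
G(15) = mex{2,1,0,0,4} = 3
G(16) = mex{2,2,1,0,0} = 3
G(17) = mex{3,2,1,1,0} = 4
G(18) = mex{3,3,2,1,1} = 0
G(19) = mex{4,3,2,2,1} = 0
G(20) = mex{0,4,3,2,2} = 1
G(21) = mex{0,0,3,3,2} = 1
G(22) = mex{1,0,4,3,3} = 2
G_A(22) = 2.
Pile B, S = {6, 7, 8, 9}:
G(0) = 0
G(1) = mex{} = 0
G(2) = mex{} = 0
G(3) = mex{} = 0
G(4) = mex{} = 0
G(5) = mex{} = 0
G(6) = mex{0} = 1
G(7) = mex{0,0} = 1
G(8) = mex{0,0,0} = 1
G(9) = mex{0,0,0,0} = 1
G(10) = mex{0,0,0,0} = 1
G(11) = mex{0,0,0,0} = 1
G(12) = mex{1,0,0,0} = 2
G(13) = mex{1,1,0,0} = 2
G(14) = mex{1,1,1,0} = 2
G(15) = mex{1,1,1,1} = 0
G(16) = mex{1,1,1,1} = 0
G(17) = mex{1,1,1,1} = 0
G(18) = mex{2,1,1,1} = 0
G(19) = mex{2,2,1,1} = 0
G(20) = mex{2,2,2,1} = 0
G(21) = mex{0,2,2,2} = 1
G(22) = mex{0,0,2,2} = 1
G(23) = mex{0,0,0,2} = 1
G(24) = mex{0,0,0,0} = 1
G_B(24) = 1.
Combined Grundy value = 2 ⊕ 1 = 3.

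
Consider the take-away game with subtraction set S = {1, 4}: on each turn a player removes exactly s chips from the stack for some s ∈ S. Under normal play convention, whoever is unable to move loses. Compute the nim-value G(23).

1

G(0) = 0
G(1) = mex{0} = 1
G(2) = mex{1} = 0
G(3) = mex{0} = 1
G(4) = mex{1,0} = 2
G(5) = mex{2,1} = 0
G(6) = mex{0,0} = 1
G(7) = mex{1,1} = 0
G(8) = mex{0,2} = 1
G(9) = mex{1,0} = 2
G(10) = mex{2,1} = 0
G(11) = mex{0,0} = 1
G(12) = mex{1,1} = 0
G(13) = mex{0,2} = 1
G(14) = mex{1,0} = 2
G(15) = mex{2,1} = 0
G(16) = mex{0,0} = 1
G(17) = mex{1,1} = 0
G(18) = mex{0,2} = 1
G(19) = mex{1,0} = 2
G(20) = mex{2,1} = 0
G(21) = mex{0,0} = 1
G(22) = mex{1,1} = 0
G(23) = mex{0,2} = 1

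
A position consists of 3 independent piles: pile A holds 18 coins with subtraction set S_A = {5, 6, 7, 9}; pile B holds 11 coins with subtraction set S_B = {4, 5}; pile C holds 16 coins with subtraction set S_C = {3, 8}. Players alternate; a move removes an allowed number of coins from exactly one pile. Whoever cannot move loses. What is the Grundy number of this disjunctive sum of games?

1

Pile A, S = {5, 6, 7, 9}:
n :  0  1  2  3  4  5  6  7  8  9 10 11 12 13 14 15 16 17 18
G :  0  0  0  0  0  1  1  1  1  1  2  2  2  2  0  0  0  0  0
G_A(18) = 0.
Pile B, S = {4, 5}:
G(0) = 0
G(1) = mex{} = 0
G(2) = mex{} = 0
G(3) = mex{} = 0
G(4) = mex{0} = 1
G(5) = mex{0,0} = 1
G(6) = mex{0,0} = 1
G(7) = mex{0,0} = 1
G(8) = mex{1,0} = 2
G(9) = mex{1,1} = 0
G(10) = mex{1,1} = 0
G(11) = mex{1,1} = 0
G_B(11) = 0.
Pile C, S = {3, 8}:
n :  0  1  2  3  4  5  6  7  8  9 10 11 12 13 14 15 16
G :  0  0  0  1  1  1  0  0  2  1  1  0  0  0  1  1  1
G_C(16) = 1.
Combined Grundy value = 0 ⊕ 0 ⊕ 1 = 1.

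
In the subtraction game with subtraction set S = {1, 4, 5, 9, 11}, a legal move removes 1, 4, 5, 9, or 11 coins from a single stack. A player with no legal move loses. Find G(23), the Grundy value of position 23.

3

n :  0  1  2  3  4  5  6  7  8  9 10 11 12 13 14 15 16 17 18 19 20 21 22 23
G :  0  1  0  1  2  3  2  3  0  1  0  1  2  3  2  3  0  1  0  1  2  3  2  3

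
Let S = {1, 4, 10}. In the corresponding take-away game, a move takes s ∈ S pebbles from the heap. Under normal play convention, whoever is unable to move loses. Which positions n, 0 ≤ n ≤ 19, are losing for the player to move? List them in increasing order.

0, 2, 5, 7, 13, 16, 18

n :  0  1  2  3  4  5  6  7  8  9 10 11 12 13 14 15 16 17 18 19
G :  0  1  0  1  2  0  1  0  1  2  3  2  3  0  1  3  0  1  0  1
P-positions are exactly the n with G(n) = 0.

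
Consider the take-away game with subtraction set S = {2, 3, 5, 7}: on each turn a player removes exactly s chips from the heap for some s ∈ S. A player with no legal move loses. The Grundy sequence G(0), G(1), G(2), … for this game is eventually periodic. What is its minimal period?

9

G(0) = 0
G(1) = mex{} = 0
G(2) = mex{0} = 1
G(3) = mex{0,0} = 1
G(4) = mex{1,0} = 2
G(5) = mex{1,1,0} = 2
G(6) = mex{2,1,0} = 3
G(7) = mex{2,2,1,0} = 3
G(8) = mex{3,2,1,0} = 4
G(9) = mex{3,3,2,1} = 0
G(10) = mex{4,3,2,1} = 0
G(11) = mex{0,4,3,2} = 1
G(12) = mex{0,0,3,2} = 1
G(13) = mex{1,0,4,3} = 2
G(14) = mex{1,1,0,3} = 2
G(15) = mex{2,1,0,4} = 3
G(16) = mex{2,2,1,0} = 3
G(17) = mex{3,2,1,0} = 4
G(18) = mex{3,3,2,1} = 0
G(19) = mex{4,3,2,1} = 0
G(n+9) = G(n) holds for n = 0,…,6 (a full window of length max(S) = 7), so the sequence is purely periodic with period 9.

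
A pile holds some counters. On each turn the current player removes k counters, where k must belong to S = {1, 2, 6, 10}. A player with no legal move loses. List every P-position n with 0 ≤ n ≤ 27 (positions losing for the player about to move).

0, 3, 7, 11, 14, 18, 22, 25

G(0) = 0
G(1) = mex{0} = 1
G(2) = mex{1,0} = 2
G(3) = mex{2,1} = 0
G(4) = mex{0,2} = 1
G(5) = mex{1,0} = 2
G(6) = mex{2,1,0} = 3
G(7) = mex{3,2,1} = 0
G(8) = mex{0,3,2} = 1
G(9) = mex{1,0,0} = 2
G(10) = mex{2,1,1,0} = 3
G(11) = mex{3,2,2,1} = 0
G(12) = mex{0,3,3,2} = 1
G(13) = mex{1,0,0,0} = 2
G(14) = mex{2,1,1,1} = 0
G(15) = mex{0,2,2,2} = 1
G(16) = mex{1,0,3,3} = 2
G(17) = mex{2,1,0,0} = 3
G(18) = mex{3,2,1,1} = 0
G(19) = mex{0,3,2,2} = 1
G(20) = mex{1,0,0,3} = 2
G(21) = mex{2,1,1,0} = 3
G(22) = mex{3,2,2,1} = 0
G(23) = mex{0,3,3,2} = 1
G(24) = mex{1,0,0,0} = 2
G(25) = mex{2,1,1,1} = 0
G(26) = mex{0,2,2,2} = 1
G(27) = mex{1,0,3,3} = 2
P-positions are exactly the n with G(n) = 0.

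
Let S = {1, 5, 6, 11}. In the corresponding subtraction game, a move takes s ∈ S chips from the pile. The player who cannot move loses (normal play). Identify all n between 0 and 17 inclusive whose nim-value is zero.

0, 2, 4, 12, 14, 16

n :  0  1  2  3  4  5  6  7  8  9 10 11 12 13 14 15 16 17
G :  0  1  0  1  0  1  2  3  2  3  2  3  0  1  0  1  0  1
P-positions are exactly the n with G(n) = 0.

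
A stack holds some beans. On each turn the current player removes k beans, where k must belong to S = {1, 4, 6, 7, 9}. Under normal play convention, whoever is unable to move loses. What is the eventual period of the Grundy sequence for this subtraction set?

G(0) = 0
G(1) = mex{0} = 1
G(2) = mex{1} = 0
G(3) = mex{0} = 1
G(4) = mex{1,0} = 2
G(5) = mex{2,1} = 0
G(6) = mex{0,0,0} = 1
G(7) = mex{1,1,1,0} = 2
G(8) = mex{2,2,0,1} = 3
G(9) = mex{3,0,1,0,0} = 2
G(10) = mex{2,1,2,1,1} = 0
G(11) = mex{0,2,0,2,0} = 1
G(12) = mex{1,3,1,0,1} = 2
G(13) = mex{2,2,2,1,2} = 0
G(14) = mex{0,0,3,2,0} = 1
G(15) = mex{1,1,2,3,1} = 0
G(16) = mex{0,2,0,2,2} = 1
G(17) = mex{1,0,1,0,3} = 2
G(18) = mex{2,1,2,1,2} = 0
G(19) = mex{0,0,0,2,0} = 1
G(20) = mex{1,1,1,0,1} = 2
G(21) = mex{2,2,0,1,2} = 3
G(22) = mex{3,0,1,0,0} = 2
G(23) = mex{2,1,2,1,1} = 0
G(24) = mex{0,2,0,2,0} = 1
G(25) = mex{1,3,1,0,1} = 2
G(26) = mex{2,2,2,1,2} = 0
G(27) = mex{0,0,3,2,0} = 1
G(n+13) = G(n) holds for n = 0,…,8 (a full window of length max(S) = 9), so the sequence is purely periodic with period 13.

13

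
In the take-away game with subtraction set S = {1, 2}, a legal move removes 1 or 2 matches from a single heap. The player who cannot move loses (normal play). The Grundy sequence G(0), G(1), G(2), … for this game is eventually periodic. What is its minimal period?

3

n :  0  1  2  3  4  5  6  7  8  9 10 11 12 13 14
G :  0  1  2  0  1  2  0  1  2  0  1  2  0  1  2
G(n+3) = G(n) holds for n = 0,…,1 (a full window of length max(S) = 2), so the sequence is purely periodic with period 3.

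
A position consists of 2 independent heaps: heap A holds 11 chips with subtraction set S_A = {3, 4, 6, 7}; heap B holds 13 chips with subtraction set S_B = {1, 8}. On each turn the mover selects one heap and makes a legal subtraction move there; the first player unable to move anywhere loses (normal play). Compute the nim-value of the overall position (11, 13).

0

Heap A, S = {3, 4, 6, 7}:
n :  0  1  2  3  4  5  6  7  8  9 10 11
G :  0  0  0  1  1  1  2  2  2  3  0  0
G_A(11) = 0.
Heap B, S = {1, 8}:
n :  0  1  2  3  4  5  6  7  8  9 10 11 12 13
G :  0  1  0  1  0  1  0  1  2  0  1  0  1  0
G_B(13) = 0.
Combined Grundy value = 0 ⊕ 0 = 0.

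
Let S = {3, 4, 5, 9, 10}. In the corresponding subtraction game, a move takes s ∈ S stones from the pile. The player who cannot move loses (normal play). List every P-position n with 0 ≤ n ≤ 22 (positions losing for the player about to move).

0, 1, 2, 8, 14, 15, 16, 22

G(0) = 0
G(1) = mex{} = 0
G(2) = mex{} = 0
G(3) = mex{0} = 1
G(4) = mex{0,0} = 1
G(5) = mex{0,0,0} = 1
G(6) = mex{1,0,0} = 2
G(7) = mex{1,1,0} = 2
G(8) = mex{1,1,1} = 0
G(9) = mex{2,1,1,0} = 3
G(10) = mex{2,2,1,0,0} = 3
G(11) = mex{0,2,2,0,0} = 1
G(12) = mex{3,0,2,1,0} = 4
G(13) = mex{3,3,0,1,1} = 2
G(14) = mex{1,3,3,1,1} = 0
G(15) = mex{4,1,3,2,1} = 0
G(16) = mex{2,4,1,2,2} = 0
G(17) = mex{0,2,4,0,2} = 1
G(18) = mex{0,0,2,3,0} = 1
G(19) = mex{0,0,0,3,3} = 1
G(20) = mex{1,0,0,1,3} = 2
G(21) = mex{1,1,0,4,1} = 2
G(22) = mex{1,1,1,2,4} = 0
P-positions are exactly the n with G(n) = 0.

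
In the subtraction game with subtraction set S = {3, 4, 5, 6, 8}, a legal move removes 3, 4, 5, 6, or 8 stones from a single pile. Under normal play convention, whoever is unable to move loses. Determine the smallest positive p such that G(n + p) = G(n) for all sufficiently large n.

n :  0  1  2  3  4  5  6  7  8  9 10 11 12 13 14 15 16 17 18 19 20 21 22 23
G :  0  0  0  1  1  1  2  2  2  3  3  0  0  0  1  1  1  2  2  2  3  3  0  0
G(n+11) = G(n) holds for n = 0,…,7 (a full window of length max(S) = 8), so the sequence is purely periodic with period 11.

11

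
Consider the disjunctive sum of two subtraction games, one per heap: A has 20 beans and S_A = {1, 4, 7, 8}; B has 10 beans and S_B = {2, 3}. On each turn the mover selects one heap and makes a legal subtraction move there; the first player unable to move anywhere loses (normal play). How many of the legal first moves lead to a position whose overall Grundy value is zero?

1

Heap A, S = {1, 4, 7, 8}:
n :  0  1  2  3  4  5  6  7  8  9 10 11 12 13 14 15 16 17 18 19 20
G :  0  1  0  1  2  0  1  2  3  2  3  0  1  3  0  1  0  1  2  3  2
G_A(20) = 2.
Heap B, S = {2, 3}:
n :  0  1  2  3  4  5  6  7  8  9 10
G :  0  0  1  1  2  0  0  1  1  2  0
G_B(10) = 0.
Combined Grundy value = 2 ⊕ 0 = 2.
A winning move leaves total XOR = 0, i.e. changes one component's Grundy value g to g ⊕ X where X is the current total.
Heap A: need g' = 2⊕2 = 0. Options: 20−1→G=3, 20−4→G=0, 20−7→G=3, 20−8→G=1. Hits: 1.
Heap B: need g' = 0⊕2 = 2. Options: 10−2→G=1, 10−3→G=1. Hits: 0.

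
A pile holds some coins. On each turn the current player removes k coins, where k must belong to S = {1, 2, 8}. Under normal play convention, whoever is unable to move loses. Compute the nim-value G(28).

1

G(0) = 0
G(1) = mex{0} = 1
G(2) = mex{1,0} = 2
G(3) = mex{2,1} = 0
G(4) = mex{0,2} = 1
G(5) = mex{1,0} = 2
G(6) = mex{2,1} = 0
G(7) = mex{0,2} = 1
G(8) = mex{1,0,0} = 2
G(9) = mex{2,1,1} = 0
G(10) = mex{0,2,2} = 1
G(11) = mex{1,0,0} = 2
G(12) = mex{2,1,1} = 0
G(13) = mex{0,2,2} = 1
G(14) = mex{1,0,0} = 2
G(15) = mex{2,1,1} = 0
G(16) = mex{0,2,2} = 1
G(17) = mex{1,0,0} = 2
G(18) = mex{2,1,1} = 0
G(19) = mex{0,2,2} = 1
G(20) = mex{1,0,0} = 2
G(21) = mex{2,1,1} = 0
G(22) = mex{0,2,2} = 1
G(23) = mex{1,0,0} = 2
G(24) = mex{2,1,1} = 0
G(25) = mex{0,2,2} = 1
G(26) = mex{1,0,0} = 2
G(27) = mex{2,1,1} = 0
G(28) = mex{0,2,2} = 1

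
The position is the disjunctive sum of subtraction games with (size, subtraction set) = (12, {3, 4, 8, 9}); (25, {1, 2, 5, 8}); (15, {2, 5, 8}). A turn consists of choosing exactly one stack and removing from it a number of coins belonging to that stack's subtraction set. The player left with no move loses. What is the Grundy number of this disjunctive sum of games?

3

Stack A, S = {3, 4, 8, 9}:
n :  0  1  2  3  4  5  6  7  8  9 10 11 12
G :  0  0  0  1  1  1  2  0  2  3  1  3  0
G_A(12) = 0.
Stack B, S = {1, 2, 5, 8}:
G(0) = 0
G(1) = mex{0} = 1
G(2) = mex{1,0} = 2
G(3) = mex{2,1} = 0
G(4) = mex{0,2} = 1
G(5) = mex{1,0,0} = 2
G(6) = mex{2,1,1} = 0
G(7) = mex{0,2,2} = 1
G(8) = mex{1,0,0,0} = 2
G(9) = mex{2,1,1,1} = 0
G(10) = mex{0,2,2,2} = 1
G(11) = mex{1,0,0,0} = 2
G(12) = mex{2,1,1,1} = 0
G(13) = mex{0,2,2,2} = 1
G(14) = mex{1,0,0,0} = 2
G(15) = mex{2,1,1,1} = 0
G(16) = mex{0,2,2,2} = 1
G(17) = mex{1,0,0,0} = 2
G(18) = mex{2,1,1,1} = 0
G(19) = mex{0,2,2,2} = 1
G(20) = mex{1,0,0,0} = 2
G(21) = mex{2,1,1,1} = 0
G(22) = mex{0,2,2,2} = 1
G(23) = mex{1,0,0,0} = 2
G(24) = mex{2,1,1,1} = 0
G(25) = mex{0,2,2,2} = 1
G_B(25) = 1.
Stack C, S = {2, 5, 8}:
n :  0  1  2  3  4  5  6  7  8  9 10 11 12 13 14 15
G :  0  0  1  1  0  2  1  0  2  1  0  0  1  1  0  2
G_C(15) = 2.
Combined Grundy value = 0 ⊕ 1 ⊕ 2 = 3.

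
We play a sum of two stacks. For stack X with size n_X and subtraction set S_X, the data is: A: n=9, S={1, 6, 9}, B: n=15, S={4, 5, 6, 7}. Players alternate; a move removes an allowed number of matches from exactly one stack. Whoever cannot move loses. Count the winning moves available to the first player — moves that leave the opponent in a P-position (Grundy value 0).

Stack A, S = {1, 6, 9}:
n : 0 1 2 3 4 5 6 7 8 9
G : 0 1 0 1 0 1 2 0 1 2
G_A(9) = 2.
Stack B, S = {4, 5, 6, 7}:
n :  0  1  2  3  4  5  6  7  8  9 10 11 12 13 14 15
G :  0  0  0  0  1  1  1  1  2  2  2  0  0  0  0  1
G_B(15) = 1.
Combined Grundy value = 2 ⊕ 1 = 3.
A winning move leaves total XOR = 0, i.e. changes one component's Grundy value g to g ⊕ X where X is the current total.
Stack A: need g' = 2⊕3 = 1. Options: 9−1→G=1, 9−6→G=1, 9−9→G=0. Hits: 2.
Stack B: need g' = 1⊕3 = 2. Options: 15−4→G=0, 15−5→G=2, 15−6→G=2, 15−7→G=2. Hits: 3.

5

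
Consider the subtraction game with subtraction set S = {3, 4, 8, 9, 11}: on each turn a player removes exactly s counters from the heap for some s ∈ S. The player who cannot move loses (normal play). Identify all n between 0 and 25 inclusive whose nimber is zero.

0, 1, 2, 7, 14, 19, 20, 21

G(0) = 0
G(1) = mex{} = 0
G(2) = mex{} = 0
G(3) = mex{0} = 1
G(4) = mex{0,0} = 1
G(5) = mex{0,0} = 1
G(6) = mex{1,0} = 2
G(7) = mex{1,1} = 0
G(8) = mex{1,1,0} = 2
G(9) = mex{2,1,0,0} = 3
G(10) = mex{0,2,0,0} = 1
G(11) = mex{2,0,1,0,0} = 3
G(12) = mex{3,2,1,1,0} = 4
G(13) = mex{1,3,1,1,0} = 2
G(14) = mex{3,1,2,1,1} = 0
G(15) = mex{4,3,0,2,1} = 5
G(16) = mex{2,4,2,0,1} = 3
G(17) = mex{0,2,3,2,2} = 1
G(18) = mex{5,0,1,3,0} = 2
G(19) = mex{3,5,3,1,2} = 0
G(20) = mex{1,3,4,3,3} = 0
G(21) = mex{2,1,2,4,1} = 0
G(22) = mex{0,2,0,2,3} = 1
G(23) = mex{0,0,5,0,4} = 1
G(24) = mex{0,0,3,5,2} = 1
G(25) = mex{1,0,1,3,0} = 2
P-positions are exactly the n with G(n) = 0.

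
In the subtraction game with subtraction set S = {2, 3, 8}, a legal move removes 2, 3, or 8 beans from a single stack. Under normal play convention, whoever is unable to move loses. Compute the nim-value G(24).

2

G(0) = 0
G(1) = mex{} = 0
G(2) = mex{0} = 1
G(3) = mex{0,0} = 1
G(4) = mex{1,0} = 2
G(5) = mex{1,1} = 0
G(6) = mex{2,1} = 0
G(7) = mex{0,2} = 1
G(8) = mex{0,0,0} = 1
G(9) = mex{1,0,0} = 2
G(10) = mex{1,1,1} = 0
G(11) = mex{2,1,1} = 0
G(12) = mex{0,2,2} = 1
G(13) = mex{0,0,0} = 1
G(14) = mex{1,0,0} = 2
G(15) = mex{1,1,1} = 0
G(16) = mex{2,1,1} = 0
G(17) = mex{0,2,2} = 1
G(18) = mex{0,0,0} = 1
G(19) = mex{1,0,0} = 2
G(20) = mex{1,1,1} = 0
G(21) = mex{2,1,1} = 0
G(22) = mex{0,2,2} = 1
G(23) = mex{0,0,0} = 1
G(24) = mex{1,0,0} = 2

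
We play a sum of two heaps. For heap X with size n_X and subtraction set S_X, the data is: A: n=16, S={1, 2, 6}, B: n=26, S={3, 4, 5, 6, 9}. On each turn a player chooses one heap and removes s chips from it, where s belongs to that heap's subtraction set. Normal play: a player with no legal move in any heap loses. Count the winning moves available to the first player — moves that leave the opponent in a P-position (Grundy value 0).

Heap A, S = {1, 2, 6}:
G(0) = 0
G(1) = mex{0} = 1
G(2) = mex{1,0} = 2
G(3) = mex{2,1} = 0
G(4) = mex{0,2} = 1
G(5) = mex{1,0} = 2
G(6) = mex{2,1,0} = 3
G(7) = mex{3,2,1} = 0
G(8) = mex{0,3,2} = 1
G(9) = mex{1,0,0} = 2
G(10) = mex{2,1,1} = 0
G(11) = mex{0,2,2} = 1
G(12) = mex{1,0,3} = 2
G(13) = mex{2,1,0} = 3
G(14) = mex{3,2,1} = 0
G(15) = mex{0,3,2} = 1
G(16) = mex{1,0,0} = 2
G_A(16) = 2.
Heap B, S = {3, 4, 5, 6, 9}:
n :  0  1  2  3  4  5  6  7  8  9 10 11 12 13 14 15 16 17 18 19 20 21 22 23 24 25 26
G :  0  0  0  1  1  1  2  2  2  3  3  3  0  0  0  1  1  1  2  2  2  3  3  3  0  0  0
G_B(26) = 0.
Combined Grundy value = 2 ⊕ 0 = 2.
A winning move leaves total XOR = 0, i.e. changes one component's Grundy value g to g ⊕ X where X is the current total.
Heap A: need g' = 2⊕2 = 0. Options: 16−1→G=1, 16−2→G=0, 16−6→G=0. Hits: 2.
Heap B: need g' = 0⊕2 = 2. Options: 26−3→G=3, 26−4→G=3, 26−5→G=3, 26−6→G=2, 26−9→G=1. Hits: 1.

3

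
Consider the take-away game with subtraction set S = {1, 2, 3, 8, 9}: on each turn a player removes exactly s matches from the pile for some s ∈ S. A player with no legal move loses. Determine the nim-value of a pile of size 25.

G(0) = 0
G(1) = mex{0} = 1
G(2) = mex{1,0} = 2
G(3) = mex{2,1,0} = 3
G(4) = mex{3,2,1} = 0
G(5) = mex{0,3,2} = 1
G(6) = mex{1,0,3} = 2
G(7) = mex{2,1,0} = 3
G(8) = mex{3,2,1,0} = 4
G(9) = mex{4,3,2,1,0} = 5
G(10) = mex{5,4,3,2,1} = 0
G(11) = mex{0,5,4,3,2} = 1
G(12) = mex{1,0,5,0,3} = 2
G(13) = mex{2,1,0,1,0} = 3
G(14) = mex{3,2,1,2,1} = 0
G(15) = mex{0,3,2,3,2} = 1
G(16) = mex{1,0,3,4,3} = 2
G(17) = mex{2,1,0,5,4} = 3
G(18) = mex{3,2,1,0,5} = 4
G(19) = mex{4,3,2,1,0} = 5
G(20) = mex{5,4,3,2,1} = 0
G(21) = mex{0,5,4,3,2} = 1
G(22) = mex{1,0,5,0,3} = 2
G(23) = mex{2,1,0,1,0} = 3
G(24) = mex{3,2,1,2,1} = 0
G(25) = mex{0,3,2,3,2} = 1

1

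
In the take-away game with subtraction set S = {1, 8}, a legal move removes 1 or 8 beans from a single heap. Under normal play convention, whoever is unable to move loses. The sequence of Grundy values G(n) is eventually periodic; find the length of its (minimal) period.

G(0) = 0
G(1) = mex{0} = 1
G(2) = mex{1} = 0
G(3) = mex{0} = 1
G(4) = mex{1} = 0
G(5) = mex{0} = 1
G(6) = mex{1} = 0
G(7) = mex{0} = 1
G(8) = mex{1,0} = 2
G(9) = mex{2,1} = 0
G(10) = mex{0,0} = 1
G(11) = mex{1,1} = 0
G(12) = mex{0,0} = 1
G(13) = mex{1,1} = 0
G(14) = mex{0,0} = 1
G(15) = mex{1,1} = 0
G(16) = mex{0,2} = 1
G(17) = mex{1,0} = 2
G(18) = mex{2,1} = 0
G(19) = mex{0,0} = 1
G(n+9) = G(n) holds for n = 0,…,7 (a full window of length max(S) = 8), so the sequence is purely periodic with period 9.

9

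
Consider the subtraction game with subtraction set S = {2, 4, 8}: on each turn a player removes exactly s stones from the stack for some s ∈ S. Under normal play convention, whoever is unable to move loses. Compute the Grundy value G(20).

1

n :  0  1  2  3  4  5  6  7  8  9 10 11 12 13 14 15 16 17 18 19 20
G :  0  0  1  1  2  2  0  0  1  1  2  2  0  0  1  1  2  2  0  0  1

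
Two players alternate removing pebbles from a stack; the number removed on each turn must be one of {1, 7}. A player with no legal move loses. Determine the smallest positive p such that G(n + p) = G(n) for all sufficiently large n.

2

G(0) = 0
G(1) = mex{0} = 1
G(2) = mex{1} = 0
G(3) = mex{0} = 1
G(4) = mex{1} = 0
G(5) = mex{0} = 1
G(6) = mex{1} = 0
G(7) = mex{0,0} = 1
G(8) = mex{1,1} = 0
G(9) = mex{0,0} = 1
G(10) = mex{1,1} = 0
G(11) = mex{0,0} = 1
G(12) = mex{1,1} = 0
G(13) = mex{0,0} = 1
G(14) = mex{1,1} = 0
G(n+2) = G(n) holds for n = 0,…,6 (a full window of length max(S) = 7), so the sequence is purely periodic with period 2.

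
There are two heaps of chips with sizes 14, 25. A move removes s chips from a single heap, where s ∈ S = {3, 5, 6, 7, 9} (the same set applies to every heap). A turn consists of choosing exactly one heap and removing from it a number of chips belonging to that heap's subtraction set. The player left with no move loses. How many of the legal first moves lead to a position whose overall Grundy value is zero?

All heaps use S = {3, 5, 6, 7, 9}:
G(0) = 0
G(1) = mex{} = 0
G(2) = mex{} = 0
G(3) = mex{0} = 1
G(4) = mex{0} = 1
G(5) = mex{0,0} = 1
G(6) = mex{1,0,0} = 2
G(7) = mex{1,0,0,0} = 2
G(8) = mex{1,1,0,0} = 2
G(9) = mex{2,1,1,0,0} = 3
G(10) = mex{2,1,1,1,0} = 3
G(11) = mex{2,2,1,1,0} = 3
G(12) = mex{3,2,2,1,1} = 0
G(13) = mex{3,2,2,2,1} = 0
G(14) = mex{3,3,2,2,1} = 0
G(15) = mex{0,3,3,2,2} = 1
G(16) = mex{0,3,3,3,2} = 1
G(17) = mex{0,0,3,3,2} = 1
G(18) = mex{1,0,0,3,3} = 2
G(19) = mex{1,0,0,0,3} = 2
G(20) = mex{1,1,0,0,3} = 2
G(21) = mex{2,1,1,0,0} = 3
G(22) = mex{2,1,1,1,0} = 3
G(23) = mex{2,2,1,1,0} = 3
G(24) = mex{3,2,2,1,1} = 0
G(25) = mex{3,2,2,2,1} = 0
Heap A: G(14) = 0.
Heap B: G(25) = 0.
Combined Grundy value = 0 ⊕ 0 = 0.
A winning move leaves total XOR = 0, i.e. changes one component's Grundy value g to g ⊕ X where X is the current total.
Heap A: target g' = 0⊕0 = 0, but every legal move changes the Grundy value (mex property), so 0 moves.
Heap B: target g' = 0⊕0 = 0, but every legal move changes the Grundy value (mex property), so 0 moves.

0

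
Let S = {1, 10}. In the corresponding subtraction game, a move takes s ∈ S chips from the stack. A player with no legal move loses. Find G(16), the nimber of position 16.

1

G(0) = 0
G(1) = mex{0} = 1
G(2) = mex{1} = 0
G(3) = mex{0} = 1
G(4) = mex{1} = 0
G(5) = mex{0} = 1
G(6) = mex{1} = 0
G(7) = mex{0} = 1
G(8) = mex{1} = 0
G(9) = mex{0} = 1
G(10) = mex{1,0} = 2
G(11) = mex{2,1} = 0
G(12) = mex{0,0} = 1
G(13) = mex{1,1} = 0
G(14) = mex{0,0} = 1
G(15) = mex{1,1} = 0
G(16) = mex{0,0} = 1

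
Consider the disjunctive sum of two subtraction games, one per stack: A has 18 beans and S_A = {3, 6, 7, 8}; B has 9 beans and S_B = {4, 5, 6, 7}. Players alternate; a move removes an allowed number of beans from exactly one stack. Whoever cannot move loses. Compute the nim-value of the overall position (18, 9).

0

Stack A, S = {3, 6, 7, 8}:
G(0) = 0
G(1) = mex{} = 0
G(2) = mex{} = 0
G(3) = mex{0} = 1
G(4) = mex{0} = 1
G(5) = mex{0} = 1
G(6) = mex{1,0} = 2
G(7) = mex{1,0,0} = 2
G(8) = mex{1,0,0,0} = 2
G(9) = mex{2,1,0,0} = 3
G(10) = mex{2,1,1,0} = 3
G(11) = mex{2,1,1,1} = 0
G(12) = mex{3,2,1,1} = 0
G(13) = mex{3,2,2,1} = 0
G(14) = mex{0,2,2,2} = 1
G(15) = mex{0,3,2,2} = 1
G(16) = mex{0,3,3,2} = 1
G(17) = mex{1,0,3,3} = 2
G(18) = mex{1,0,0,3} = 2
G_A(18) = 2.
Stack B, S = {4, 5, 6, 7}:
G(0) = 0
G(1) = mex{} = 0
G(2) = mex{} = 0
G(3) = mex{} = 0
G(4) = mex{0} = 1
G(5) = mex{0,0} = 1
G(6) = mex{0,0,0} = 1
G(7) = mex{0,0,0,0} = 1
G(8) = mex{1,0,0,0} = 2
G(9) = mex{1,1,0,0} = 2
G_B(9) = 2.
Combined Grundy value = 2 ⊕ 2 = 0.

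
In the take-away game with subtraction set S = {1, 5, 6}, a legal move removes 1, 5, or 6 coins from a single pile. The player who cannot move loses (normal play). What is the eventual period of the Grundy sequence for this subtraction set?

11

n :  0  1  2  3  4  5  6  7  8  9 10 11 12 13 14 15 16 17 18 19 20 21 22 23
G :  0  1  0  1  0  1  2  3  2  3  2  0  1  0  1  0  1  2  3  2  3  2  0  1
G(n+11) = G(n) holds for n = 0,…,5 (a full window of length max(S) = 6), so the sequence is purely periodic with period 11.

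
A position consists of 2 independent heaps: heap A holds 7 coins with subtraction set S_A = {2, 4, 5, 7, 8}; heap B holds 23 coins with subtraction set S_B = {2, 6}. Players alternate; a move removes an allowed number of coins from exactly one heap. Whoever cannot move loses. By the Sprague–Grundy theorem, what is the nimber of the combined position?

2

Heap A, S = {2, 4, 5, 7, 8}:
G(0) = 0
G(1) = mex{} = 0
G(2) = mex{0} = 1
G(3) = mex{0} = 1
G(4) = mex{1,0} = 2
G(5) = mex{1,0,0} = 2
G(6) = mex{2,1,0} = 3
G(7) = mex{2,1,1,0} = 3
G_A(7) = 3.
Heap B, S = {2, 6}:
G(0) = 0
G(1) = mex{} = 0
G(2) = mex{0} = 1
G(3) = mex{0} = 1
G(4) = mex{1} = 0
G(5) = mex{1} = 0
G(6) = mex{0,0} = 1
G(7) = mex{0,0} = 1
G(8) = mex{1,1} = 0
G(9) = mex{1,1} = 0
G(10) = mex{0,0} = 1
G(11) = mex{0,0} = 1
G(12) = mex{1,1} = 0
G(13) = mex{1,1} = 0
G(14) = mex{0,0} = 1
G(15) = mex{0,0} = 1
G(16) = mex{1,1} = 0
G(17) = mex{1,1} = 0
G(18) = mex{0,0} = 1
G(19) = mex{0,0} = 1
G(20) = mex{1,1} = 0
G(21) = mex{1,1} = 0
G(22) = mex{0,0} = 1
G(23) = mex{0,0} = 1
G_B(23) = 1.
Combined Grundy value = 3 ⊕ 1 = 2.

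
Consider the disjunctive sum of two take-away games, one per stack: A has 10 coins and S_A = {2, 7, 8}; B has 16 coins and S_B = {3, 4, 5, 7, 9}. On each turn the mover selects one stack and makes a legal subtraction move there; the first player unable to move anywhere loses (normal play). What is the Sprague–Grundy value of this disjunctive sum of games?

1

Stack A, S = {2, 7, 8}:
n :  0  1  2  3  4  5  6  7  8  9 10
G :  0  0  1  1  0  0  1  1  2  2  0
G_A(10) = 0.
Stack B, S = {3, 4, 5, 7, 9}:
G(0) = 0
G(1) = mex{} = 0
G(2) = mex{} = 0
G(3) = mex{0} = 1
G(4) = mex{0,0} = 1
G(5) = mex{0,0,0} = 1
G(6) = mex{1,0,0} = 2
G(7) = mex{1,1,0,0} = 2
G(8) = mex{1,1,1,0} = 2
G(9) = mex{2,1,1,0,0} = 3
G(10) = mex{2,2,1,1,0} = 3
G(11) = mex{2,2,2,1,0} = 3
G(12) = mex{3,2,2,1,1} = 0
G(13) = mex{3,3,2,2,1} = 0
G(14) = mex{3,3,3,2,1} = 0
G(15) = mex{0,3,3,2,2} = 1
G(16) = mex{0,0,3,3,2} = 1
G_B(16) = 1.
Combined Grundy value = 0 ⊕ 1 = 1.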